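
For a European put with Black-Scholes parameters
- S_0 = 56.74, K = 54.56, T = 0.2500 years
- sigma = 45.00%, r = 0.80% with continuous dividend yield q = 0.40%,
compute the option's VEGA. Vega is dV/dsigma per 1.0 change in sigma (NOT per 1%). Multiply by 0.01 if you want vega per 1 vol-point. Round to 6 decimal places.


d1 = 0.2910707371; d2 = 0.0660707371
phi(d1) = 0.3823955939; exp(-qT) = 0.9990004998; exp(-rT) = 0.9980019987
Vega = S * exp(-qT) * phi(d1) * sqrt(T) = 56.7400 * 0.9990004998 * 0.3823955939 * 0.5000000000 = 10.837720

Answer: Vega = 10.837720


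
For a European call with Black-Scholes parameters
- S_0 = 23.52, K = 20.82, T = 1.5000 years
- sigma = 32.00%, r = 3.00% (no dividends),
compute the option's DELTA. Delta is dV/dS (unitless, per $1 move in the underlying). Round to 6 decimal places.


Answer: Delta = 0.732999

Derivation:
d1 = 0.6219077375; d2 = 0.2299893787
phi(d1) = 0.3287942347; exp(-qT) = 1.0000000000; exp(-rT) = 0.9559974818
N(d1) = 0.7329987315
Delta = exp(-qT) * N(d1) = 1.0000000000 * 0.7329987315 = 0.732999


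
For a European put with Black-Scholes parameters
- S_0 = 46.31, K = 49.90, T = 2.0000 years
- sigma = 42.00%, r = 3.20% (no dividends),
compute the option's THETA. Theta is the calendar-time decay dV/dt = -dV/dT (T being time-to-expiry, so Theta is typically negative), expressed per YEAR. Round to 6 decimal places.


Answer: Theta = -1.704628

Derivation:
d1 = 0.2790326153; d2 = -0.3149370809
phi(d1) = 0.3837100332; exp(-qT) = 1.0000000000; exp(-rT) = 0.9380049995
Theta = -S*exp(-qT)*phi(d1)*sigma/(2*sqrt(T)) + r*K*exp(-rT)*N(-d2) - q*S*exp(-qT)*N(-d1)
N(-d1) = 0.3901098975; N(-d2) = 0.6235952867; sqrt(T) = 1.4142135624
Term 1 = -46.3100 * 1.0000000000 * 0.3837100332 * 0.4200 / (2 * 1.4142135624) = -2.6386527064
Term 2 = 0.0320 * 49.9000 * 0.9380049995 * 0.6235952867 = 0.9340250010
Term 3 = 0 (no dividend yield, q = 0)
Theta = -2.6386527064 + (0.9340250010) + (0.0000000000) = -1.704628


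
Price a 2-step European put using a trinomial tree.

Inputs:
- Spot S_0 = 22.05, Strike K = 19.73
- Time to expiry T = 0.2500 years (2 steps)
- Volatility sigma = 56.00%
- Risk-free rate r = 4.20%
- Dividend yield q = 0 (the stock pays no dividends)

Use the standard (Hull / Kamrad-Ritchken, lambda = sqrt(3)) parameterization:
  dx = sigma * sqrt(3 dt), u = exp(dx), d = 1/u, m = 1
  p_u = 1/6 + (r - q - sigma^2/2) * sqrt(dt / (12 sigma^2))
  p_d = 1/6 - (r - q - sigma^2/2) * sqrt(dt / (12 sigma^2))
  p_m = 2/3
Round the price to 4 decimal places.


dt = T/N = 0.125000; dx = sigma*sqrt(3*dt) = 0.342929
u = exp(dx) = 1.409068; d = 1/u = 0.709689
p_u = 0.145744, p_m = 0.666667, p_d = 0.187589
Discount per step: exp(-r*dt) = 0.994764
Stock lattice S(k, j) with j the centered position index:
  k=0: S(0,+0) = 22.0500
  k=1: S(1,-1) = 15.6486; S(1,+0) = 22.0500; S(1,+1) = 31.0700
  k=2: S(2,-2) = 11.1057; S(2,-1) = 15.6486; S(2,+0) = 22.0500; S(2,+1) = 31.0700; S(2,+2) = 43.7797
Terminal payoffs V(N, j) = max(K - S_T, 0):
  V(2,-2) = 8.624333; V(2,-1) = 4.081360; V(2,+0) = 0.000000; V(2,+1) = 0.000000; V(2,+2) = 0.000000
Backward induction: V(k, j) = exp(-r*dt) * [p_u * V(k+1, j+1) + p_m * V(k+1, j) + p_d * V(k+1, j-1)]
  V(1,-1) = exp(-r*dt) * [p_u*0.000000 + p_m*4.081360 + p_d*8.624333] = 4.316021
  V(1,+0) = exp(-r*dt) * [p_u*0.000000 + p_m*0.000000 + p_d*4.081360] = 0.761611
  V(1,+1) = exp(-r*dt) * [p_u*0.000000 + p_m*0.000000 + p_d*0.000000] = 0.000000
  V(0,+0) = exp(-r*dt) * [p_u*0.000000 + p_m*0.761611 + p_d*4.316021] = 1.310482

Answer: Price = V(0,0) = 1.3105


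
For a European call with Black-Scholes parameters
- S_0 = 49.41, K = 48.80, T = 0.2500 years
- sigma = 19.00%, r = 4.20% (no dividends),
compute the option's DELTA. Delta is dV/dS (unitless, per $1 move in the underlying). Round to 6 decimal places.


Answer: Delta = 0.613629

Derivation:
d1 = 0.2887896842; d2 = 0.1937896842
phi(d1) = 0.3826485734; exp(-qT) = 1.0000000000; exp(-rT) = 0.9895549326
N(d1) = 0.6136288366
Delta = exp(-qT) * N(d1) = 1.0000000000 * 0.6136288366 = 0.613629


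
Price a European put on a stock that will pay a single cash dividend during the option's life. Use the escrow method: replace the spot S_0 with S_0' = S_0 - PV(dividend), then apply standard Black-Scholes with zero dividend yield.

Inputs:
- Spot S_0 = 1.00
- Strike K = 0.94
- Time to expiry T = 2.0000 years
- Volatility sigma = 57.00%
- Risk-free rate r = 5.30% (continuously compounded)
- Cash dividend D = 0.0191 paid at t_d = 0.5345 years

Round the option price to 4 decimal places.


Answer: Price = 0.2226

Derivation:
PV(D) = D * exp(-r * t_d) = 0.0191 * 0.97206899 = 0.01856652
S_0' = S_0 - PV(D) = 1.0000 - 0.01856652 = 0.98143348
d1 = (ln(S_0'/K) + (r + sigma^2/2)*T) / (sigma*sqrt(T)) = 0.58805774
d2 = d1 - sigma*sqrt(T) = -0.21804399
exp(-rT) = 0.89942465
N(-d1) = 0.27824677; N(-d2) = 0.58630258
P = K * exp(-rT) * N(-d2) - S_0' * N(-d1) = 0.9400 * 0.89942465 * 0.58630258 - 0.98143348 * 0.27824677 = 0.2226


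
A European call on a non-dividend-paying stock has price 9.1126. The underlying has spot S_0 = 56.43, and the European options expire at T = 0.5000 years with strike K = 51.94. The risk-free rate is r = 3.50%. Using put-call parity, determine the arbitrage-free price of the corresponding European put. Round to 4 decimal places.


Answer: Put price = 3.7216

Derivation:
Put-call parity: C - P = S_0 * exp(-qT) - K * exp(-rT).
S_0 * exp(-qT) = 56.4300 * 1.00000000 = 56.43000000
K * exp(-rT) = 51.9400 * 0.98265224 = 51.03895712
P = C - S*exp(-qT) + K*exp(-rT)
P = 9.1126 - 56.43000000 + 51.03895712 = 3.7216


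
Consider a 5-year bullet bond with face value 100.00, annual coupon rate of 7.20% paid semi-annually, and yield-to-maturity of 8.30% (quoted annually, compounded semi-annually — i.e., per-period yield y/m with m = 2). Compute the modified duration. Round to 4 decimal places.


Coupon per period c = face * coupon_rate / m = 3.600000
Periods per year m = 2; per-period yield y/m = 0.041500
Number of cashflows N = 10
Cashflows (t years, CF_t, discount factor 1/(1+y/m)^(m*t), PV):
  t = 0.5000: CF_t = 3.600000, DF = 0.960154, PV = 3.456553
  t = 1.0000: CF_t = 3.600000, DF = 0.921895, PV = 3.318822
  t = 1.5000: CF_t = 3.600000, DF = 0.885161, PV = 3.186579
  t = 2.0000: CF_t = 3.600000, DF = 0.849890, PV = 3.059605
  t = 2.5000: CF_t = 3.600000, DF = 0.816025, PV = 2.937691
  t = 3.0000: CF_t = 3.600000, DF = 0.783510, PV = 2.820635
  t = 3.5000: CF_t = 3.600000, DF = 0.752290, PV = 2.708243
  t = 4.0000: CF_t = 3.600000, DF = 0.722314, PV = 2.600329
  t = 4.5000: CF_t = 3.600000, DF = 0.693532, PV = 2.496715
  t = 5.0000: CF_t = 103.600000, DF = 0.665897, PV = 68.986961
Price P = sum_t PV_t = 95.572133
First compute Macaulay numerator sum_t t * PV_t:
  t * PV_t at t = 0.5000: 1.728277
  t * PV_t at t = 1.0000: 3.318822
  t * PV_t at t = 1.5000: 4.779868
  t * PV_t at t = 2.0000: 6.119211
  t * PV_t at t = 2.5000: 7.344228
  t * PV_t at t = 3.0000: 8.461904
  t * PV_t at t = 3.5000: 9.478849
  t * PV_t at t = 4.0000: 10.401316
  t * PV_t at t = 4.5000: 11.235219
  t * PV_t at t = 5.0000: 344.934804
Macaulay duration D = 407.802498 / 95.572133 = 4.266960
Modified duration = D / (1 + y/m) = 4.266960 / (1 + 0.041500) = 4.096937

Answer: Modified duration = 4.0969


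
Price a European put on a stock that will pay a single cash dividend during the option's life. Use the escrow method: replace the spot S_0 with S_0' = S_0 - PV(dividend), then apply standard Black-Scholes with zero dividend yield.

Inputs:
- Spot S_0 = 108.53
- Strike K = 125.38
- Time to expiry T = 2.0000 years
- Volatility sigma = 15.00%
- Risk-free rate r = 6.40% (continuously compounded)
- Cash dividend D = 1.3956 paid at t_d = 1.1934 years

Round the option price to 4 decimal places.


PV(D) = D * exp(-r * t_d) = 1.3956 * 0.92646631 = 1.29297638
S_0' = S_0 - PV(D) = 108.5300 - 1.29297638 = 107.23702362
d1 = (ln(S_0'/K) + (r + sigma^2/2)*T) / (sigma*sqrt(T)) = -0.02737713
d2 = d1 - sigma*sqrt(T) = -0.23950917
exp(-rT) = 0.87985338
N(-d1) = 0.51092053; N(-d2) = 0.59464461
P = K * exp(-rT) * N(-d2) - S_0' * N(-d1) = 125.3800 * 0.87985338 * 0.59464461 - 107.23702362 * 0.51092053 = 10.8092

Answer: Price = 10.8092


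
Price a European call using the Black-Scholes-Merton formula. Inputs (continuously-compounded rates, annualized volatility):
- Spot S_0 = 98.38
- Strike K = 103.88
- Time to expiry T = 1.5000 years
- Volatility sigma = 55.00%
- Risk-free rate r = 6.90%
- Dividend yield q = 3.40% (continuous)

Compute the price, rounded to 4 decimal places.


Answer: Price = 24.5909

Derivation:
d1 = (ln(S/K) + (r - q + 0.5*sigma^2) * T) / (sigma * sqrt(T)) = 0.33398591
d2 = d1 - sigma * sqrt(T) = -0.33962377
exp(-rT) = 0.90167602; exp(-qT) = 0.95027867
C = S_0 * exp(-qT) * N(d1) - K * exp(-rT) * N(d2)
N(d1) = 0.63080491; N(d2) = 0.36706994
C = 98.3800 * 0.95027867 * 0.63080491 - 103.8800 * 0.90167602 * 0.36706994 = 24.5909


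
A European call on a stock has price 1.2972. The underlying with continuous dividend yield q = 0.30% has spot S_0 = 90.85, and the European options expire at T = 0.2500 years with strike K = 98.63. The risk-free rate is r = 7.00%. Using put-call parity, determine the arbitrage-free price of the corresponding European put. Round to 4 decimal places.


Answer: Put price = 7.4343

Derivation:
Put-call parity: C - P = S_0 * exp(-qT) - K * exp(-rT).
S_0 * exp(-qT) = 90.8500 * 0.99925028 = 90.78188805
K * exp(-rT) = 98.6300 * 0.98265224 = 96.91899000
P = C - S*exp(-qT) + K*exp(-rT)
P = 1.2972 - 90.78188805 + 96.91899000 = 7.4343


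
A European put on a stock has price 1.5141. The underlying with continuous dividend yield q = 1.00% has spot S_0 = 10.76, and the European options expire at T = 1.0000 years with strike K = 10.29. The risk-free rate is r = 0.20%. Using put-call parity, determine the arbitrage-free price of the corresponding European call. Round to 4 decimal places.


Put-call parity: C - P = S_0 * exp(-qT) - K * exp(-rT).
S_0 * exp(-qT) = 10.7600 * 0.99004983 = 10.65293621
K * exp(-rT) = 10.2900 * 0.99800200 = 10.26944057
C = P + S*exp(-qT) - K*exp(-rT)
C = 1.5141 + 10.65293621 - 10.26944057 = 1.8976

Answer: Call price = 1.8976


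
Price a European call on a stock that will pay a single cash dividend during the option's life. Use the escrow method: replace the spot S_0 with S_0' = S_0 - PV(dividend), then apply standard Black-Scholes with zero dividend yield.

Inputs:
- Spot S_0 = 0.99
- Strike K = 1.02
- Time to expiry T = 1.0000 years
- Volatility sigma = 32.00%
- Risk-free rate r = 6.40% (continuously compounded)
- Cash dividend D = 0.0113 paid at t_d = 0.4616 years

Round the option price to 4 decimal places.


PV(D) = D * exp(-r * t_d) = 0.0113 * 0.97088971 = 0.01097105
S_0' = S_0 - PV(D) = 0.9900 - 0.01097105 = 0.97902895
d1 = (ln(S_0'/K) + (r + sigma^2/2)*T) / (sigma*sqrt(T)) = 0.23188532
d2 = d1 - sigma*sqrt(T) = -0.08811468
exp(-rT) = 0.93800500
N(d1) = 0.59168646; N(d2) = 0.46489277
C = S_0' * N(d1) - K * exp(-rT) * N(d2) = 0.97902895 * 0.59168646 - 1.0200 * 0.93800500 * 0.46489277 = 0.1345

Answer: Price = 0.1345


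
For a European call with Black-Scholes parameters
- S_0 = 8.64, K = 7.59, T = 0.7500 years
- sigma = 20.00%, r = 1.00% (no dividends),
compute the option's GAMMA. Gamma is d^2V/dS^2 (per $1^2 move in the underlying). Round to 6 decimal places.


Answer: Gamma = 0.181321

Derivation:
d1 = 0.8779822783; d2 = 0.7047771975
phi(d1) = 0.2713447914; exp(-qT) = 1.0000000000; exp(-rT) = 0.9925280548
Gamma = exp(-qT) * phi(d1) / (S * sigma * sqrt(T)) = 1.0000000000 * 0.2713447914 / (8.6400 * 0.2000 * 0.8660254038) = 0.181321


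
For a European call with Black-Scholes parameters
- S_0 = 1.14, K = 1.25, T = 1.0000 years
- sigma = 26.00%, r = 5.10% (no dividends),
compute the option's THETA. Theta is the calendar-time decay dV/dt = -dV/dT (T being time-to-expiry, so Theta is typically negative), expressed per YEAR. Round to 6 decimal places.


d1 = -0.0281357266; d2 = -0.2881357266
phi(d1) = 0.3987844065; exp(-qT) = 1.0000000000; exp(-rT) = 0.9502786705
Theta = -S*exp(-qT)*phi(d1)*sigma/(2*sqrt(T)) - r*K*exp(-rT)*N(d2) + q*S*exp(-qT)*N(d1)
N(d1) = 0.4887769498; N(d2) = 0.3866214229; sqrt(T) = 1.0000000000
Term 1 = -1.1400 * 1.0000000000 * 0.3987844065 * 0.2600 / (2 * 1.0000000000) = -0.0590998490
Term 2 = -0.0510 * 1.2500 * 0.9502786705 * 0.3866214229 = -0.0234216283
Term 3 = 0 (no dividend yield, q = 0)
Theta = -0.0590998490 + (-0.0234216283) + (0.0000000000) = -0.082521

Answer: Theta = -0.082521


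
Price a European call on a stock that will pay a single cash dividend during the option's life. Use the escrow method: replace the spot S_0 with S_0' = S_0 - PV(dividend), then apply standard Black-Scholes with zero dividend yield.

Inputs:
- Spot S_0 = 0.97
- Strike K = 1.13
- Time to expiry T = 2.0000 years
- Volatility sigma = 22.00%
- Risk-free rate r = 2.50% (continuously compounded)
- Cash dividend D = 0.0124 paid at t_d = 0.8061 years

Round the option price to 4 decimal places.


PV(D) = D * exp(-r * t_d) = 0.0124 * 0.98004920 = 0.01215261
S_0' = S_0 - PV(D) = 0.9700 - 0.01215261 = 0.95784739
d1 = (ln(S_0'/K) + (r + sigma^2/2)*T) / (sigma*sqrt(T)) = -0.21497476
d2 = d1 - sigma*sqrt(T) = -0.52610174
exp(-rT) = 0.95122942
N(d1) = 0.41489350; N(d2) = 0.29940876
C = S_0' * N(d1) - K * exp(-rT) * N(d2) = 0.95784739 * 0.41489350 - 1.1300 * 0.95122942 * 0.29940876 = 0.0756

Answer: Price = 0.0756


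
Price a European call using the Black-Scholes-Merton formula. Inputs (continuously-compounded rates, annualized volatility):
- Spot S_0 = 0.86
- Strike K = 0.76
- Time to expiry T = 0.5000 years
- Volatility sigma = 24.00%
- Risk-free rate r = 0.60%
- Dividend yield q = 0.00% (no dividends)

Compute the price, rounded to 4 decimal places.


Answer: Price = 0.1203

Derivation:
d1 = (ln(S/K) + (r - q + 0.5*sigma^2) * T) / (sigma * sqrt(T)) = 0.83093270
d2 = d1 - sigma * sqrt(T) = 0.66122708
exp(-rT) = 0.99700450; exp(-qT) = 1.00000000
C = S_0 * exp(-qT) * N(d1) - K * exp(-rT) * N(d2)
N(d1) = 0.79699418; N(d2) = 0.74576665
C = 0.8600 * 1.00000000 * 0.79699418 - 0.7600 * 0.99700450 * 0.74576665 = 0.1203


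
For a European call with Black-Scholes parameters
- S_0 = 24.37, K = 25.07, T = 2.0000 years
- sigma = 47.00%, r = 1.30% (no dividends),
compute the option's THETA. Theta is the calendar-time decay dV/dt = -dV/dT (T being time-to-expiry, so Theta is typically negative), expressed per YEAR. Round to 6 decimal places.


Answer: Theta = -1.647523

Derivation:
d1 = 0.3288512252; d2 = -0.3358291491
phi(d1) = 0.3779436769; exp(-qT) = 1.0000000000; exp(-rT) = 0.9743350896
Theta = -S*exp(-qT)*phi(d1)*sigma/(2*sqrt(T)) - r*K*exp(-rT)*N(d2) + q*S*exp(-qT)*N(d1)
N(d1) = 0.6288659289; N(d2) = 0.3684998538; sqrt(T) = 1.4142135624
Term 1 = -24.3700 * 1.0000000000 * 0.3779436769 * 0.4700 / (2 * 1.4142135624) = -1.5305075541
Term 2 = -0.0130 * 25.0700 * 0.9743350896 * 0.3684998538 = -0.1170154884
Term 3 = 0 (no dividend yield, q = 0)
Theta = -1.5305075541 + (-0.1170154884) + (0.0000000000) = -1.647523


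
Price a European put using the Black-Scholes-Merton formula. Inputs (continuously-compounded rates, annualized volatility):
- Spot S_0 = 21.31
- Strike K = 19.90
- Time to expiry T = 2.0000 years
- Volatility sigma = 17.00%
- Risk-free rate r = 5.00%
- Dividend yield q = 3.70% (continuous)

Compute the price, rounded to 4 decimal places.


Answer: Price = 1.0533

Derivation:
d1 = (ln(S/K) + (r - q + 0.5*sigma^2) * T) / (sigma * sqrt(T)) = 0.51309629
d2 = d1 - sigma * sqrt(T) = 0.27267998
exp(-rT) = 0.90483742; exp(-qT) = 0.92867169
P = K * exp(-rT) * N(-d2) - S_0 * exp(-qT) * N(-d1)
N(-d1) = 0.30394198; N(-d2) = 0.39254961
P = 19.9000 * 0.90483742 * 0.39254961 - 21.3100 * 0.92867169 * 0.30394198 = 1.0533


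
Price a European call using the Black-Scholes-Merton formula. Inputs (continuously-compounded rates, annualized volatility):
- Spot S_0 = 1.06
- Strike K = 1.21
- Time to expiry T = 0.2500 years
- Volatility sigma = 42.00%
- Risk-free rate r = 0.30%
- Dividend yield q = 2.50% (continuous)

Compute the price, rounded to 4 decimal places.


Answer: Price = 0.0363

Derivation:
d1 = (ln(S/K) + (r - q + 0.5*sigma^2) * T) / (sigma * sqrt(T)) = -0.55143548
d2 = d1 - sigma * sqrt(T) = -0.76143548
exp(-rT) = 0.99925028; exp(-qT) = 0.99376949
C = S_0 * exp(-qT) * N(d1) - K * exp(-rT) * N(d2)
N(d1) = 0.29066759; N(d2) = 0.22319850
C = 1.0600 * 0.99376949 * 0.29066759 - 1.2100 * 0.99925028 * 0.22319850 = 0.0363


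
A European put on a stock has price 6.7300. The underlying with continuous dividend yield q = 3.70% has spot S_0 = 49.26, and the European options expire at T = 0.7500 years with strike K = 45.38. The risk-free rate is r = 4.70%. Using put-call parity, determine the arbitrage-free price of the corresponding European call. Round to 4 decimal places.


Answer: Call price = 10.8336

Derivation:
Put-call parity: C - P = S_0 * exp(-qT) - K * exp(-rT).
S_0 * exp(-qT) = 49.2600 * 0.97263149 = 47.91182741
K * exp(-rT) = 45.3800 * 0.96536405 = 43.80822037
C = P + S*exp(-qT) - K*exp(-rT)
C = 6.7300 + 47.91182741 - 43.80822037 = 10.8336


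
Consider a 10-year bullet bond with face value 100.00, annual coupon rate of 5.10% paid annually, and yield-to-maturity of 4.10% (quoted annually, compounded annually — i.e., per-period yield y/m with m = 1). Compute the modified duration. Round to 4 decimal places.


Coupon per period c = face * coupon_rate / m = 5.100000
Periods per year m = 1; per-period yield y/m = 0.041000
Number of cashflows N = 10
Cashflows (t years, CF_t, discount factor 1/(1+y/m)^(m*t), PV):
  t = 1.0000: CF_t = 5.100000, DF = 0.960615, PV = 4.899135
  t = 2.0000: CF_t = 5.100000, DF = 0.922781, PV = 4.706182
  t = 3.0000: CF_t = 5.100000, DF = 0.886437, PV = 4.520828
  t = 4.0000: CF_t = 5.100000, DF = 0.851524, PV = 4.342774
  t = 5.0000: CF_t = 5.100000, DF = 0.817987, PV = 4.171733
  t = 6.0000: CF_t = 5.100000, DF = 0.785770, PV = 4.007429
  t = 7.0000: CF_t = 5.100000, DF = 0.754823, PV = 3.849595
  t = 8.0000: CF_t = 5.100000, DF = 0.725094, PV = 3.697978
  t = 9.0000: CF_t = 5.100000, DF = 0.696536, PV = 3.552333
  t = 10.0000: CF_t = 105.100000, DF = 0.669103, PV = 70.322681
Price P = sum_t PV_t = 108.070669
First compute Macaulay numerator sum_t t * PV_t:
  t * PV_t at t = 1.0000: 4.899135
  t * PV_t at t = 2.0000: 9.412364
  t * PV_t at t = 3.0000: 13.562484
  t * PV_t at t = 4.0000: 17.371097
  t * PV_t at t = 5.0000: 20.858666
  t * PV_t at t = 6.0000: 24.044572
  t * PV_t at t = 7.0000: 26.947167
  t * PV_t at t = 8.0000: 29.583825
  t * PV_t at t = 9.0000: 31.970993
  t * PV_t at t = 10.0000: 703.226812
Macaulay duration D = 881.877115 / 108.070669 = 8.160189
Modified duration = D / (1 + y/m) = 8.160189 / (1 + 0.041000) = 7.838799

Answer: Modified duration = 7.8388


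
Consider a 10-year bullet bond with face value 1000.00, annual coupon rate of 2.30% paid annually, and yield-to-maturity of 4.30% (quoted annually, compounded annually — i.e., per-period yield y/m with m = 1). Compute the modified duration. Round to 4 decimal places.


Coupon per period c = face * coupon_rate / m = 23.000000
Periods per year m = 1; per-period yield y/m = 0.043000
Number of cashflows N = 10
Cashflows (t years, CF_t, discount factor 1/(1+y/m)^(m*t), PV):
  t = 1.0000: CF_t = 23.000000, DF = 0.958773, PV = 22.051774
  t = 2.0000: CF_t = 23.000000, DF = 0.919245, PV = 21.142640
  t = 3.0000: CF_t = 23.000000, DF = 0.881347, PV = 20.270988
  t = 4.0000: CF_t = 23.000000, DF = 0.845012, PV = 19.435271
  t = 5.0000: CF_t = 23.000000, DF = 0.810174, PV = 18.634009
  t = 6.0000: CF_t = 23.000000, DF = 0.776773, PV = 17.865780
  t = 7.0000: CF_t = 23.000000, DF = 0.744749, PV = 17.129224
  t = 8.0000: CF_t = 23.000000, DF = 0.714045, PV = 16.423033
  t = 9.0000: CF_t = 23.000000, DF = 0.684607, PV = 15.745957
  t = 10.0000: CF_t = 1023.000000, DF = 0.656382, PV = 671.479177
Price P = sum_t PV_t = 840.177852
First compute Macaulay numerator sum_t t * PV_t:
  t * PV_t at t = 1.0000: 22.051774
  t * PV_t at t = 2.0000: 42.285280
  t * PV_t at t = 3.0000: 60.812963
  t * PV_t at t = 4.0000: 77.741084
  t * PV_t at t = 5.0000: 93.170043
  t * PV_t at t = 6.0000: 107.194681
  t * PV_t at t = 7.0000: 119.904565
  t * PV_t at t = 8.0000: 131.384265
  t * PV_t at t = 9.0000: 141.713613
  t * PV_t at t = 10.0000: 6714.791770
Macaulay duration D = 7511.050038 / 840.177852 = 8.939833
Modified duration = D / (1 + y/m) = 8.939833 / (1 + 0.043000) = 8.571269

Answer: Modified duration = 8.5713


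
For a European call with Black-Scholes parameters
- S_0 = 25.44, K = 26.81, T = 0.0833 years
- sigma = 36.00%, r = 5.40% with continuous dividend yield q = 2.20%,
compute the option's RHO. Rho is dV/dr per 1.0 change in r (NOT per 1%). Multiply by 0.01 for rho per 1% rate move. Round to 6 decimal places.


Answer: Rho = 0.661791

Derivation:
d1 = -0.4272166267; d2 = -0.5311188884
phi(d1) = 0.3641477612; exp(-qT) = 0.9981690782; exp(-rT) = 0.9955119017
N(d2) = 0.2976681980
Rho = K*T*exp(-rT)*N(d2) = 26.8100 * 0.0833 * 0.9955119017 * 0.2976681980 = 0.661791


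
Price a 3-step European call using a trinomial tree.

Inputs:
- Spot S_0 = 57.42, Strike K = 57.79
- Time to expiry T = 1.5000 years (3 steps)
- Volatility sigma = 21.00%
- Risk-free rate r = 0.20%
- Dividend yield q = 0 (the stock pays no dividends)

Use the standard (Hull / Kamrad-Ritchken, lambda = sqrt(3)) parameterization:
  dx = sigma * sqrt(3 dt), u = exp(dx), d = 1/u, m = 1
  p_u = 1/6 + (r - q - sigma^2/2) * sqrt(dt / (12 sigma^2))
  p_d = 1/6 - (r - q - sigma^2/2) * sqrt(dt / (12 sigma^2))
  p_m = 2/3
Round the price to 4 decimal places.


Answer: Price = V(0,0) = 5.2846

Derivation:
dt = T/N = 0.500000; dx = sigma*sqrt(3*dt) = 0.257196
u = exp(dx) = 1.293299; d = 1/u = 0.773216
p_u = 0.147178, p_m = 0.666667, p_d = 0.186156
Discount per step: exp(-r*dt) = 0.999000
Stock lattice S(k, j) with j the centered position index:
  k=0: S(0,+0) = 57.4200
  k=1: S(1,-1) = 44.3981; S(1,+0) = 57.4200; S(1,+1) = 74.2612
  k=2: S(2,-2) = 34.3293; S(2,-1) = 44.3981; S(2,+0) = 57.4200; S(2,+1) = 74.2612; S(2,+2) = 96.0420
  k=3: S(3,-3) = 26.5440; S(3,-2) = 34.3293; S(3,-1) = 44.3981; S(3,+0) = 57.4200; S(3,+1) = 74.2612; S(3,+2) = 96.0420; S(3,+3) = 124.2110
Terminal payoffs V(N, j) = max(S_T - K, 0):
  V(3,-3) = 0.000000; V(3,-2) = 0.000000; V(3,-1) = 0.000000; V(3,+0) = 0.000000; V(3,+1) = 16.471236; V(3,+2) = 38.251993; V(3,+3) = 66.421026
Backward induction: V(k, j) = exp(-r*dt) * [p_u * V(k+1, j+1) + p_m * V(k+1, j) + p_d * V(k+1, j-1)]
  V(2,-2) = exp(-r*dt) * [p_u*0.000000 + p_m*0.000000 + p_d*0.000000] = 0.000000
  V(2,-1) = exp(-r*dt) * [p_u*0.000000 + p_m*0.000000 + p_d*0.000000] = 0.000000
  V(2,+0) = exp(-r*dt) * [p_u*16.471236 + p_m*0.000000 + p_d*0.000000] = 2.421775
  V(2,+1) = exp(-r*dt) * [p_u*38.251993 + p_m*16.471236 + p_d*0.000000] = 16.594061
  V(2,+2) = exp(-r*dt) * [p_u*66.421026 + p_m*38.251993 + p_d*16.471236] = 38.304910
  V(1,-1) = exp(-r*dt) * [p_u*2.421775 + p_m*0.000000 + p_d*0.000000] = 0.356075
  V(1,+0) = exp(-r*dt) * [p_u*16.594061 + p_m*2.421775 + p_d*0.000000] = 4.052737
  V(1,+1) = exp(-r*dt) * [p_u*38.304910 + p_m*16.594061 + p_d*2.421775] = 17.134019
  V(0,+0) = exp(-r*dt) * [p_u*17.134019 + p_m*4.052737 + p_d*0.356075] = 5.284568


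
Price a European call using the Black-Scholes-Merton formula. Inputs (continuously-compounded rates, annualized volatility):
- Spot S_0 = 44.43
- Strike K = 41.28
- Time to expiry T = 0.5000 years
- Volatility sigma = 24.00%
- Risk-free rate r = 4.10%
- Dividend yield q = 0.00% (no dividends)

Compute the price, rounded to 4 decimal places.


Answer: Price = 5.2916

Derivation:
d1 = (ln(S/K) + (r - q + 0.5*sigma^2) * T) / (sigma * sqrt(T)) = 0.63896995
d2 = d1 - sigma * sqrt(T) = 0.46926432
exp(-rT) = 0.97970870; exp(-qT) = 1.00000000
C = S_0 * exp(-qT) * N(d1) - K * exp(-rT) * N(d2)
N(d1) = 0.73857876; N(d2) = 0.68055964
C = 44.4300 * 1.00000000 * 0.73857876 - 41.2800 * 0.97970870 * 0.68055964 = 5.2916


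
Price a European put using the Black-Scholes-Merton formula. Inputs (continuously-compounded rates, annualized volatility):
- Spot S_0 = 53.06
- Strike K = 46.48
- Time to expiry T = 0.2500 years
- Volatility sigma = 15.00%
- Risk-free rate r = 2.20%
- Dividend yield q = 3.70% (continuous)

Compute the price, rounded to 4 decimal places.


d1 = (ln(S/K) + (r - q + 0.5*sigma^2) * T) / (sigma * sqrt(T)) = 1.75284982
d2 = d1 - sigma * sqrt(T) = 1.67784982
exp(-rT) = 0.99451510; exp(-qT) = 0.99079265
P = K * exp(-rT) * N(-d2) - S_0 * exp(-qT) * N(-d1)
N(-d1) = 0.03981389; N(-d2) = 0.04668821
P = 46.4800 * 0.99451510 * 0.04668821 - 53.0600 * 0.99079265 * 0.03981389 = 0.0651

Answer: Price = 0.0651


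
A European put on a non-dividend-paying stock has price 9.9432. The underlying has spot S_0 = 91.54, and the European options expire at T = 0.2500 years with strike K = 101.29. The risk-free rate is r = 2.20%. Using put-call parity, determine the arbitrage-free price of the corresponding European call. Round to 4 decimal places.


Answer: Call price = 0.7488

Derivation:
Put-call parity: C - P = S_0 * exp(-qT) - K * exp(-rT).
S_0 * exp(-qT) = 91.5400 * 1.00000000 = 91.54000000
K * exp(-rT) = 101.2900 * 0.99451510 = 100.73443421
C = P + S*exp(-qT) - K*exp(-rT)
C = 9.9432 + 91.54000000 - 100.73443421 = 0.7488


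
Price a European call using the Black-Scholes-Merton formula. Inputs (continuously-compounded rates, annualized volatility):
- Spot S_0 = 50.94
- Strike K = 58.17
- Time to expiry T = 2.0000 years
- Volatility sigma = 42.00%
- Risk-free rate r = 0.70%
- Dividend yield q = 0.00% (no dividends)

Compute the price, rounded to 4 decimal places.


d1 = (ln(S/K) + (r - q + 0.5*sigma^2) * T) / (sigma * sqrt(T)) = 0.09710716
d2 = d1 - sigma * sqrt(T) = -0.49686253
exp(-rT) = 0.98609754; exp(-qT) = 1.00000000
C = S_0 * exp(-qT) * N(d1) - K * exp(-rT) * N(d2)
N(d1) = 0.53867935; N(d2) = 0.30964300
C = 50.9400 * 1.00000000 * 0.53867935 - 58.1700 * 0.98609754 * 0.30964300 = 9.6788

Answer: Price = 9.6788


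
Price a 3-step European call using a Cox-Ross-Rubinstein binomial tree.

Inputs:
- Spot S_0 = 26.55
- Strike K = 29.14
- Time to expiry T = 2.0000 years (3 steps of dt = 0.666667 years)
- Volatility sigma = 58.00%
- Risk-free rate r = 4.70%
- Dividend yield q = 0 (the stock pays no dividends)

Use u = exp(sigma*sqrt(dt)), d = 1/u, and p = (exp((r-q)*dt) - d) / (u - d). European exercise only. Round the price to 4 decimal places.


dt = T/N = 0.666667
u = exp(sigma*sqrt(dt)) = 1.605713; d = 1/u = 0.622776
p = (exp((r-q)*dt) - d) / (u - d) = 0.416154
Discount per step: exp(-r*dt) = 0.969152
Stock lattice S(k, i) with i counting down-moves:
  k=0: S(0,0) = 26.5500
  k=1: S(1,0) = 42.6317; S(1,1) = 16.5347
  k=2: S(2,0) = 68.4543; S(2,1) = 26.5500; S(2,2) = 10.2974
  k=3: S(3,0) = 109.9179; S(3,1) = 42.6317; S(3,2) = 16.5347; S(3,3) = 6.4130
Terminal payoffs V(N, i) = max(S_T - K, 0):
  V(3,0) = 80.777908; V(3,1) = 13.491685; V(3,2) = 0.000000; V(3,3) = 0.000000
Backward induction: V(k, i) = exp(-r*dt) * [p * V(k+1, i) + (1-p) * V(k+1, i+1)].
  V(2,0) = exp(-r*dt) * [p*80.777908 + (1-p)*13.491685] = 40.213157
  V(2,1) = exp(-r*dt) * [p*13.491685 + (1-p)*0.000000] = 5.441422
  V(2,2) = exp(-r*dt) * [p*0.000000 + (1-p)*0.000000] = 0.000000
  V(1,0) = exp(-r*dt) * [p*40.213157 + (1-p)*5.441422] = 19.297588
  V(1,1) = exp(-r*dt) * [p*5.441422 + (1-p)*0.000000] = 2.194616
  V(0,0) = exp(-r*dt) * [p*19.297588 + (1-p)*2.194616] = 9.024832

Answer: Price = V(0,0) = 9.0248


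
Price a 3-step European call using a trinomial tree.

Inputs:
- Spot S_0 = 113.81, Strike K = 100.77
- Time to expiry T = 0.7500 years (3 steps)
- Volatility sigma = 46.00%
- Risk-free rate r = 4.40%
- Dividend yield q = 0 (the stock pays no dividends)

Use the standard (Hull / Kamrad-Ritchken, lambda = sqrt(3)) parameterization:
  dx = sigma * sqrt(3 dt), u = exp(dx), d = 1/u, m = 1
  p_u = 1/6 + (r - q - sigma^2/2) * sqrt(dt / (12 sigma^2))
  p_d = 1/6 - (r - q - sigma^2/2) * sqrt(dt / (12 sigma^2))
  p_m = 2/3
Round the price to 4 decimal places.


dt = T/N = 0.250000; dx = sigma*sqrt(3*dt) = 0.398372
u = exp(dx) = 1.489398; d = 1/u = 0.671412
p_u = 0.147275, p_m = 0.666667, p_d = 0.186058
Discount per step: exp(-r*dt) = 0.989060
Stock lattice S(k, j) with j the centered position index:
  k=0: S(0,+0) = 113.8100
  k=1: S(1,-1) = 76.4134; S(1,+0) = 113.8100; S(1,+1) = 169.5083
  k=2: S(2,-2) = 51.3049; S(2,-1) = 76.4134; S(2,+0) = 113.8100; S(2,+1) = 169.5083; S(2,+2) = 252.4653
  k=3: S(3,-3) = 34.4468; S(3,-2) = 51.3049; S(3,-1) = 76.4134; S(3,+0) = 113.8100; S(3,+1) = 169.5083; S(3,+2) = 252.4653; S(3,+3) = 376.0212
Terminal payoffs V(N, j) = max(S_T - K, 0):
  V(3,-3) = 0.000000; V(3,-2) = 0.000000; V(3,-1) = 0.000000; V(3,+0) = 13.040000; V(3,+1) = 68.738331; V(3,+2) = 151.695287; V(3,+3) = 275.251171
Backward induction: V(k, j) = exp(-r*dt) * [p_u * V(k+1, j+1) + p_m * V(k+1, j) + p_d * V(k+1, j-1)]
  V(2,-2) = exp(-r*dt) * [p_u*0.000000 + p_m*0.000000 + p_d*0.000000] = 0.000000
  V(2,-1) = exp(-r*dt) * [p_u*13.040000 + p_m*0.000000 + p_d*0.000000] = 1.899460
  V(2,+0) = exp(-r*dt) * [p_u*68.738331 + p_m*13.040000 + p_d*0.000000] = 18.610936
  V(2,+1) = exp(-r*dt) * [p_u*151.695287 + p_m*68.738331 + p_d*13.040000] = 69.820445
  V(2,+2) = exp(-r*dt) * [p_u*275.251171 + p_m*151.695287 + p_d*68.738331] = 152.767476
  V(1,-1) = exp(-r*dt) * [p_u*18.610936 + p_m*1.899460 + p_d*0.000000] = 3.963398
  V(1,+0) = exp(-r*dt) * [p_u*69.820445 + p_m*18.610936 + p_d*1.899460] = 22.791433
  V(1,+1) = exp(-r*dt) * [p_u*152.767476 + p_m*69.820445 + p_d*18.610936] = 71.715321
  V(0,+0) = exp(-r*dt) * [p_u*71.715321 + p_m*22.791433 + p_d*3.963398] = 26.203769

Answer: Price = V(0,0) = 26.2038


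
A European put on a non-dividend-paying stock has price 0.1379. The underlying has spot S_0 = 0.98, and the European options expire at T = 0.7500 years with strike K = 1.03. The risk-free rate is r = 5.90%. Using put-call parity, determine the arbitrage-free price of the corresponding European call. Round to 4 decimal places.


Put-call parity: C - P = S_0 * exp(-qT) - K * exp(-rT).
S_0 * exp(-qT) = 0.9800 * 1.00000000 = 0.98000000
K * exp(-rT) = 1.0300 * 0.95671475 = 0.98541619
C = P + S*exp(-qT) - K*exp(-rT)
C = 0.1379 + 0.98000000 - 0.98541619 = 0.1325

Answer: Call price = 0.1325


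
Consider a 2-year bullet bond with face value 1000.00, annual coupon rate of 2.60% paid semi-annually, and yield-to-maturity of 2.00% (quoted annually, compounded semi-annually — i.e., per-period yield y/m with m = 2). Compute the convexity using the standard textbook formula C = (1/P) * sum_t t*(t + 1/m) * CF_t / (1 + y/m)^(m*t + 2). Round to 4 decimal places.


Answer: Convexity = 4.7777

Derivation:
Coupon per period c = face * coupon_rate / m = 13.000000
Periods per year m = 2; per-period yield y/m = 0.010000
Number of cashflows N = 4
Cashflows (t years, CF_t, discount factor 1/(1+y/m)^(m*t), PV):
  t = 0.5000: CF_t = 13.000000, DF = 0.990099, PV = 12.871287
  t = 1.0000: CF_t = 13.000000, DF = 0.980296, PV = 12.743849
  t = 1.5000: CF_t = 13.000000, DF = 0.970590, PV = 12.617672
  t = 2.0000: CF_t = 1013.000000, DF = 0.960980, PV = 973.473089
Price P = sum_t PV_t = 1011.705897
Convexity numerator sum_t t*(t + 1/m) * CF_t / (1+y/m)^(m*t + 2):
  t = 0.5000: term = 6.308836
  t = 1.0000: term = 18.739117
  t = 1.5000: term = 37.107162
  t = 2.0000: term = 4771.459117
Convexity = (1/P) * sum = 4833.614231 / 1011.705897 = 4.777687


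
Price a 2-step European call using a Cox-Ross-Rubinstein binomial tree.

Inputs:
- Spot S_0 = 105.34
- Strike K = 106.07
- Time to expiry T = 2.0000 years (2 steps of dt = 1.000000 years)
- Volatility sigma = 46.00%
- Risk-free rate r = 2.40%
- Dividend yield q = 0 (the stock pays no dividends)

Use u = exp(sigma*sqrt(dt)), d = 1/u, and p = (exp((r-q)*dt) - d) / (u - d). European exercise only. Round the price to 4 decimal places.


dt = T/N = 1.000000
u = exp(sigma*sqrt(dt)) = 1.584074; d = 1/u = 0.631284
p = (exp((r-q)*dt) - d) / (u - d) = 0.412480
Discount per step: exp(-r*dt) = 0.976286
Stock lattice S(k, i) with i counting down-moves:
  k=0: S(0,0) = 105.3400
  k=1: S(1,0) = 166.8664; S(1,1) = 66.4994
  k=2: S(2,0) = 264.3286; S(2,1) = 105.3400; S(2,2) = 41.9800
Terminal payoffs V(N, i) = max(S_T - K, 0):
  V(2,0) = 158.258650; V(2,1) = 0.000000; V(2,2) = 0.000000
Backward induction: V(k, i) = exp(-r*dt) * [p * V(k+1, i) + (1-p) * V(k+1, i+1)].
  V(1,0) = exp(-r*dt) * [p*158.258650 + (1-p)*0.000000] = 63.730447
  V(1,1) = exp(-r*dt) * [p*0.000000 + (1-p)*0.000000] = 0.000000
  V(0,0) = exp(-r*dt) * [p*63.730447 + (1-p)*0.000000] = 25.664126

Answer: Price = V(0,0) = 25.6641


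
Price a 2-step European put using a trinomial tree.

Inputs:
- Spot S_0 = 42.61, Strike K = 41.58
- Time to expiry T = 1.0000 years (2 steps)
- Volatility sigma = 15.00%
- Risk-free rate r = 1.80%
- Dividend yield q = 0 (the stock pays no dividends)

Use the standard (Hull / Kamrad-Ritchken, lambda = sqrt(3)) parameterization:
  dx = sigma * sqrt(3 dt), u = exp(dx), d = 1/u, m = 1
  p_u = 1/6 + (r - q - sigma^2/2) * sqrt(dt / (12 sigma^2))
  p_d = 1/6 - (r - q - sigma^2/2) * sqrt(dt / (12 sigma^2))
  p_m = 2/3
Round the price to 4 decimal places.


dt = T/N = 0.500000; dx = sigma*sqrt(3*dt) = 0.183712
u = exp(dx) = 1.201669; d = 1/u = 0.832176
p_u = 0.175852, p_m = 0.666667, p_d = 0.157481
Discount per step: exp(-r*dt) = 0.991040
Stock lattice S(k, j) with j the centered position index:
  k=0: S(0,+0) = 42.6100
  k=1: S(1,-1) = 35.4590; S(1,+0) = 42.6100; S(1,+1) = 51.2031
  k=2: S(2,-2) = 29.5081; S(2,-1) = 35.4590; S(2,+0) = 42.6100; S(2,+1) = 51.2031; S(2,+2) = 61.5292
Terminal payoffs V(N, j) = max(K - S_T, 0):
  V(2,-2) = 12.071879; V(2,-1) = 6.120995; V(2,+0) = 0.000000; V(2,+1) = 0.000000; V(2,+2) = 0.000000
Backward induction: V(k, j) = exp(-r*dt) * [p_u * V(k+1, j+1) + p_m * V(k+1, j) + p_d * V(k+1, j-1)]
  V(1,-1) = exp(-r*dt) * [p_u*0.000000 + p_m*6.120995 + p_d*12.071879] = 5.928162
  V(1,+0) = exp(-r*dt) * [p_u*0.000000 + p_m*0.000000 + p_d*6.120995] = 0.955304
  V(1,+1) = exp(-r*dt) * [p_u*0.000000 + p_m*0.000000 + p_d*0.000000] = 0.000000
  V(0,+0) = exp(-r*dt) * [p_u*0.000000 + p_m*0.955304 + p_d*5.928162] = 1.556372

Answer: Price = V(0,0) = 1.5564


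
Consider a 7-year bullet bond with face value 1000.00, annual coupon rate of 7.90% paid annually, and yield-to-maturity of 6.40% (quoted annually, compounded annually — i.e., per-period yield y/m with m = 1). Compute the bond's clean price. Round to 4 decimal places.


Coupon per period c = face * coupon_rate / m = 79.000000
Periods per year m = 1; per-period yield y/m = 0.064000
Number of cashflows N = 7
Cashflows (t years, CF_t, discount factor 1/(1+y/m)^(m*t), PV):
  t = 1.0000: CF_t = 79.000000, DF = 0.939850, PV = 74.248120
  t = 2.0000: CF_t = 79.000000, DF = 0.883317, PV = 69.782068
  t = 3.0000: CF_t = 79.000000, DF = 0.830185, PV = 65.584650
  t = 4.0000: CF_t = 79.000000, DF = 0.780249, PV = 61.639709
  t = 5.0000: CF_t = 79.000000, DF = 0.733317, PV = 57.932057
  t = 6.0000: CF_t = 79.000000, DF = 0.689208, PV = 54.447422
  t = 7.0000: CF_t = 1079.000000, DF = 0.647752, PV = 698.924153
Price P = sum_t PV_t = 1082.558180

Answer: Price = 1082.5582


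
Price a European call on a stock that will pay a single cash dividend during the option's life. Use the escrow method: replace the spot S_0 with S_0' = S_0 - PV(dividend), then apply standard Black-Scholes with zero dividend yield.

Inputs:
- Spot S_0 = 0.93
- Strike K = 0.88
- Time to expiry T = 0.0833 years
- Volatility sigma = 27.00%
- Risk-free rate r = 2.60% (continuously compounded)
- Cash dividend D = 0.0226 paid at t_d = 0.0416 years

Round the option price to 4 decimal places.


Answer: Price = 0.0448

Derivation:
PV(D) = D * exp(-r * t_d) = 0.0226 * 0.99891898 = 0.02257557
S_0' = S_0 - PV(D) = 0.9300 - 0.02257557 = 0.90742443
d1 = (ln(S_0'/K) + (r + sigma^2/2)*T) / (sigma*sqrt(T)) = 0.46056705
d2 = d1 - sigma*sqrt(T) = 0.38264035
exp(-rT) = 0.99783654
N(d1) = 0.67744537; N(d2) = 0.64900678
C = S_0' * N(d1) - K * exp(-rT) * N(d2) = 0.90742443 * 0.67744537 - 0.8800 * 0.99783654 * 0.64900678 = 0.0448


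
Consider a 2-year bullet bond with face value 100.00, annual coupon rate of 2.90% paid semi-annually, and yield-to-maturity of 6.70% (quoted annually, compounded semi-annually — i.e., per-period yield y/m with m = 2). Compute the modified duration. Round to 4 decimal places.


Coupon per period c = face * coupon_rate / m = 1.450000
Periods per year m = 2; per-period yield y/m = 0.033500
Number of cashflows N = 4
Cashflows (t years, CF_t, discount factor 1/(1+y/m)^(m*t), PV):
  t = 0.5000: CF_t = 1.450000, DF = 0.967586, PV = 1.403000
  t = 1.0000: CF_t = 1.450000, DF = 0.936222, PV = 1.357523
  t = 1.5000: CF_t = 1.450000, DF = 0.905876, PV = 1.313520
  t = 2.0000: CF_t = 101.450000, DF = 0.876512, PV = 88.922185
Price P = sum_t PV_t = 92.996227
First compute Macaulay numerator sum_t t * PV_t:
  t * PV_t at t = 0.5000: 0.701500
  t * PV_t at t = 1.0000: 1.357523
  t * PV_t at t = 1.5000: 1.970279
  t * PV_t at t = 2.0000: 177.844371
Macaulay duration D = 181.873672 / 92.996227 = 1.955710
Modified duration = D / (1 + y/m) = 1.955710 / (1 + 0.033500) = 1.892318

Answer: Modified duration = 1.8923


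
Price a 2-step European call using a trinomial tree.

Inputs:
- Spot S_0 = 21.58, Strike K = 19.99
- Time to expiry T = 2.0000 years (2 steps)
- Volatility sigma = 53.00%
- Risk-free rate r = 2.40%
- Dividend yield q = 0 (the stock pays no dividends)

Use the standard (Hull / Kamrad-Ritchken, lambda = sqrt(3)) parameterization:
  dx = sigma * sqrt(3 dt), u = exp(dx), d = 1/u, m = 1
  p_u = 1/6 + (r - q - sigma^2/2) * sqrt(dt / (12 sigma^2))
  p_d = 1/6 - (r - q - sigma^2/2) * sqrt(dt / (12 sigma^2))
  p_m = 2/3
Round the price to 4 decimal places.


dt = T/N = 1.000000; dx = sigma*sqrt(3*dt) = 0.917987
u = exp(dx) = 2.504244; d = 1/u = 0.399322
p_u = 0.103240, p_m = 0.666667, p_d = 0.230093
Discount per step: exp(-r*dt) = 0.976286
Stock lattice S(k, j) with j the centered position index:
  k=0: S(0,+0) = 21.5800
  k=1: S(1,-1) = 8.6174; S(1,+0) = 21.5800; S(1,+1) = 54.0416
  k=2: S(2,-2) = 3.4411; S(2,-1) = 8.6174; S(2,+0) = 21.5800; S(2,+1) = 54.0416; S(2,+2) = 135.3333
Terminal payoffs V(N, j) = max(S_T - K, 0):
  V(2,-2) = 0.000000; V(2,-1) = 0.000000; V(2,+0) = 1.590000; V(2,+1) = 34.051587; V(2,+2) = 115.343326
Backward induction: V(k, j) = exp(-r*dt) * [p_u * V(k+1, j+1) + p_m * V(k+1, j) + p_d * V(k+1, j-1)]
  V(1,-1) = exp(-r*dt) * [p_u*1.590000 + p_m*0.000000 + p_d*0.000000] = 0.160259
  V(1,+0) = exp(-r*dt) * [p_u*34.051587 + p_m*1.590000 + p_d*0.000000] = 4.466976
  V(1,+1) = exp(-r*dt) * [p_u*115.343326 + p_m*34.051587 + p_d*1.590000] = 34.145527
  V(0,+0) = exp(-r*dt) * [p_u*34.145527 + p_m*4.466976 + p_d*0.160259] = 6.384945

Answer: Price = V(0,0) = 6.3849


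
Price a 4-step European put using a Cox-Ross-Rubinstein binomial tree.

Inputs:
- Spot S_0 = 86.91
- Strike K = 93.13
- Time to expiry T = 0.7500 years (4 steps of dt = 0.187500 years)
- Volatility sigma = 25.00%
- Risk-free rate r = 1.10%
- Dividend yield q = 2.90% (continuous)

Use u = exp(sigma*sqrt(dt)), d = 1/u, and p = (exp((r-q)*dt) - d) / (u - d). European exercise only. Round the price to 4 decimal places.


Answer: Price = V(0,0) = 12.1465

Derivation:
dt = T/N = 0.187500
u = exp(sigma*sqrt(dt)) = 1.114330; d = 1/u = 0.897400
p = (exp((r-q)*dt) - d) / (u - d) = 0.457431
Discount per step: exp(-r*dt) = 0.997940
Stock lattice S(k, i) with i counting down-moves:
  k=0: S(0,0) = 86.9100
  k=1: S(1,0) = 96.8464; S(1,1) = 77.9931
  k=2: S(2,0) = 107.9188; S(2,1) = 86.9100; S(2,2) = 69.9910
  k=3: S(3,0) = 120.2572; S(3,1) = 96.8464; S(3,2) = 77.9931; S(3,3) = 62.8100
  k=4: S(4,0) = 134.0062; S(4,1) = 107.9188; S(4,2) = 86.9100; S(4,3) = 69.9910; S(4,4) = 56.3657
Terminal payoffs V(N, i) = max(K - S_T, 0):
  V(4,0) = 0.000000; V(4,1) = 0.000000; V(4,2) = 6.220000; V(4,3) = 23.138994; V(4,4) = 36.764324
Backward induction: V(k, i) = exp(-r*dt) * [p * V(k+1, i) + (1-p) * V(k+1, i+1)].
  V(3,0) = exp(-r*dt) * [p*0.000000 + (1-p)*0.000000] = 0.000000
  V(3,1) = exp(-r*dt) * [p*0.000000 + (1-p)*6.220000] = 3.367824
  V(3,2) = exp(-r*dt) * [p*6.220000 + (1-p)*23.138994] = 15.367988
  V(3,3) = exp(-r*dt) * [p*23.138994 + (1-p)*36.764324] = 30.468765
  V(2,0) = exp(-r*dt) * [p*0.000000 + (1-p)*3.367824] = 1.823511
  V(2,1) = exp(-r*dt) * [p*3.367824 + (1-p)*15.367988] = 9.858384
  V(2,2) = exp(-r*dt) * [p*15.367988 + (1-p)*30.468765] = 23.512652
  V(1,0) = exp(-r*dt) * [p*1.823511 + (1-p)*9.858384] = 6.170242
  V(1,1) = exp(-r*dt) * [p*9.858384 + (1-p)*23.512652] = 17.231187
  V(0,0) = exp(-r*dt) * [p*6.170242 + (1-p)*17.231187] = 12.146487
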